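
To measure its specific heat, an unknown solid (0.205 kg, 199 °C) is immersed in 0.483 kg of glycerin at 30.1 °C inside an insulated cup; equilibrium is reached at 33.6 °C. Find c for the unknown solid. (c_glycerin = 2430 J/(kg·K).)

Heat gained plus heat lost sum to zero:
0.205·c·(33.6 − 199) + 0.483·2430·(33.6 − 30.1) = 0
-33.91 c = -4107.9
c = -4107.9/-33.91 ≈ 121.2 J/(kg·K)

c ≈ 121 J/(kg·K)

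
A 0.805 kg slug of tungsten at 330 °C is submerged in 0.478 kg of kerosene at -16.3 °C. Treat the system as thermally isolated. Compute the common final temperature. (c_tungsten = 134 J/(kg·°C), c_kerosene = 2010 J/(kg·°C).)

Heat gained plus heat lost sum to zero:
0.805·134·(T − 330) + 0.478·2010·(T − (-16.3)) = 0
107.87(T − 330) + 960.78(T − (-16.3)) = 0
1068.7 T = 19936
T = 19936/1068.7 ≈ 18.66 °C

T_f ≈ 18.7 °C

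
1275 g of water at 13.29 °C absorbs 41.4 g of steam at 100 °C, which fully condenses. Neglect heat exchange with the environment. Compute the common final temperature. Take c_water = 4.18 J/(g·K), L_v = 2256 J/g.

T_f ≈ 33.0 °C

Setting the total heat transfer to zero:
condense steam: −41.4×2256 = −93398
  condensate cools 100→T: 41.4×4.18×(T − 100) = 173.05(T − 100)
  water warms: 1275×4.18×(T − 13.29) = 5329.5(T − 13.29)
5502.6 T = 93398 + 17305 + 70829 = 181533
T ≈ 32.99 °C — below 100 °C, confirming all the steam condensed.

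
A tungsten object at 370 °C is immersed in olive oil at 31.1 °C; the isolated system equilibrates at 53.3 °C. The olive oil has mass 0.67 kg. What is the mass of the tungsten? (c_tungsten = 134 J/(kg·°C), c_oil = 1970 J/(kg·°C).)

m ≈ 0.69 kg

Heat lost by the tungsten = heat gained by the oil:
m·134·(370 − 53.3) = 0.67·1970·(53.3 − 31.1)
42438 m = 29302  ⇒  m ≈ 0.6905 kg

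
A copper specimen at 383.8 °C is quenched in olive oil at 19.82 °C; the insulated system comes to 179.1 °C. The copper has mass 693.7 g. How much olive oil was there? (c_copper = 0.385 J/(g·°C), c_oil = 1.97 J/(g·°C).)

m ≈ 174 g

Setting the total heat transfer to zero:
693.7·0.385·(179.1 − 383.8) + m·1.97·(179.1 − 19.82) = 0
313.78 m = 54670
m = 54670/313.78 ≈ 174.2 g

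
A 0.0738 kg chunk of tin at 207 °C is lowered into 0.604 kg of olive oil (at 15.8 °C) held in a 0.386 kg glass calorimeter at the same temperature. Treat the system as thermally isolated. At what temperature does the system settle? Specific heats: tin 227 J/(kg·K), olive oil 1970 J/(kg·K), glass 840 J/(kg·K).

T_f ≈ 17.9 °C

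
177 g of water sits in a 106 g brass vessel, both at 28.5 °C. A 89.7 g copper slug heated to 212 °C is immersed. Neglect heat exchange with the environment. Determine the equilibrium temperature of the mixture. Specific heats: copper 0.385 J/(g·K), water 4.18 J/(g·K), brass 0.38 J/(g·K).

T_f ≈ 36.3 °C

With ΣQ=0 the equilibrium temperature is the m·c-weighted mean:
T_f = (34.53·212 + 739.86·28.5 + 40.28·28.5) / (34.53 + 739.86 + 40.28)
    = 29555 / 814.67 ≈ 36.28 °C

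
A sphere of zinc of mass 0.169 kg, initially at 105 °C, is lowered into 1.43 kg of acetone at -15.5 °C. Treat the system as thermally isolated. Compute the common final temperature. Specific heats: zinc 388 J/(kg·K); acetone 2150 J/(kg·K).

Setting the total heat transfer to zero:
0.169*388*(T − 105) + 1.43*2150*(T − (-15.5)) = 0
65.57(T − 105) + 3074.5(T − (-15.5)) = 0
(65.57 + 3074.5) T = 65.57*105 + 3074.5*(-15.5)
T = -40770/3140.1 ≈ -12.98 °C

T_f ≈ -13.0 °C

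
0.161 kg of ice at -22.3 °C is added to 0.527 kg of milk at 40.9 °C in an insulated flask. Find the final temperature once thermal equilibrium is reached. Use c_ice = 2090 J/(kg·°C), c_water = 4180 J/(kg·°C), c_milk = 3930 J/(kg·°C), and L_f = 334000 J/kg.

Taking heat into each body as positive, Σ m c ΔT = 0:
warm ice to 0 °C: 0.161·2090·(0 − (-22.3)) = 7503.7; melt ice: 0.161·334000 = 53774; meltwater 0→T: 0.161·4180·T = 672.98 T; milk: 2071.1(T − 40.9)
2744.1 T = 84708 − 61278 = 23431
T ≈ 8.54 °C (positive, so assuming full melt was valid).

T_f ≈ 8.5 °C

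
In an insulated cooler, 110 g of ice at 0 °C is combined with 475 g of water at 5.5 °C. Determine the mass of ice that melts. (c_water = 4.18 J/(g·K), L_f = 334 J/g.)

m_melted ≈ 32.7 g

Heat available from the water dropping to 0 °C: 475·4.18·5.5 = 10920 J.
Fully melting the ice requires m_ice L_f = 110·334 = 36740 J.
10920 J < 36740 J, so only part of the ice melts and the system sits at 0 °C.
Mass melted = 10920/334 ≈ 32.7 g.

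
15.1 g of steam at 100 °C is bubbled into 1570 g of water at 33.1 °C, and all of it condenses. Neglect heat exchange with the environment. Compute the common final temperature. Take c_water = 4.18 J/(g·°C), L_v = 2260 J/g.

T_f ≈ 38.9 °C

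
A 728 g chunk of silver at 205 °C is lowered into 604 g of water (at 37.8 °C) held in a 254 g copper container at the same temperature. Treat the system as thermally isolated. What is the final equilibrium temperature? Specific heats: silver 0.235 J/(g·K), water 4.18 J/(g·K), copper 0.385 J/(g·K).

T_f ≈ 48.0 °C

With ΣQ=0 the equilibrium temperature is the m·c-weighted mean:
T_f = (171.08·205 + 2524.7·37.8 + 97.79·37.8) / (171.08 + 2524.7 + 97.79)
    = 134202 / 2793.6 ≈ 48.04 °C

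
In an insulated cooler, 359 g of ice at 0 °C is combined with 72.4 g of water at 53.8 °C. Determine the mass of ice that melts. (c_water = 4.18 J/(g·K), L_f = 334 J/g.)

Water can give up m c ΔT = 72.4·4.18·53.8 = 16282 J before reaching 0 °C.
Melting all 359 g of ice would need 359·334 = 119906 J.
That's not enough to melt it all — equilibrium is at 0 °C with ice remaining.
m_melt = 16282 / L_f = 48.75 g.

m_melted ≈ 48.7 g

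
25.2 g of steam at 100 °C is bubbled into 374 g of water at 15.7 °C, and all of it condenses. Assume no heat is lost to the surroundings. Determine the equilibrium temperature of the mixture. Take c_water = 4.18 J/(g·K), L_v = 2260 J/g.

T_f ≈ 55.2 °C

Setting the total heat transfer to zero:
latent heat released on condensation: 25.2·2260 = 56952
  condensed water 100 °C→T: 105.34(T − 100)
  water warms: 374·4.18·(T − 15.7) = 1563.3(T − 15.7)
1668.7 T = 56952 + 10534 + 24544 = 92030
T ≈ 55.15 °C — below 100 °C, confirming all the steam condensed.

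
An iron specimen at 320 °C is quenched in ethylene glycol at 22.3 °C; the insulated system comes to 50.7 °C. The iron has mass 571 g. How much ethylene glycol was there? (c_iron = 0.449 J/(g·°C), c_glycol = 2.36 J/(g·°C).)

m ≈ 1030 g

Let T be the final temperature. ΣQ_i = 0:
571×0.449×(50.7 − 320) + m×2.36×(50.7 − 22.3) = 0
67.02 m = 69043
m = 69043/67.02 ≈ 1030 g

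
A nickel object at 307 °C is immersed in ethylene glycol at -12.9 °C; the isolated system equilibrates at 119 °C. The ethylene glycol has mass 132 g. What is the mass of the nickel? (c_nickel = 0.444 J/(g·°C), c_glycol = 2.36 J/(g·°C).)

m ≈ 492 g

Let T be the final temperature. ΣQ_i = 0:
m×0.444×(119 − 307) + 132×2.36×(119 − (-12.9)) = 0
-83.47 m = -41089
m = -41089/-83.47 ≈ 492.3 g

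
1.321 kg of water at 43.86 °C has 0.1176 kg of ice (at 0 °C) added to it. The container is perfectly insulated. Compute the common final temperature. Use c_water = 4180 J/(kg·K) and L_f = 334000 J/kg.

Energy conservation, ΣQ = 0:
melt ice: 0.1176×334000 = 39278
  meltwater 0→T: 0.1176×4180×T = 491.57 T
  water: 5521.8(T − 43.86)
6013.3 T = 242185 − 39278 = 202907
T ≈ 33.74 °C. Since T > 0 °C, the all-ice-melts assumption holds.

T_f ≈ 33.7 °C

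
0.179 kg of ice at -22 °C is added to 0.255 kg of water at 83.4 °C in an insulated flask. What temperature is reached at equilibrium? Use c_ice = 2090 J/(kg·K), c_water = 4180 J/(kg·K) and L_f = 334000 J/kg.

Setting the total heat transfer to zero:
ice -22→0 °C: 0.179×2090×22 = 8230.4
  fusion: m_ice L_f = 0.179×334000 = 59786
  warm the meltwater: 748.22 T
  water: 1065.9(T − 83.4)
1814.1 T = 88896 − 68016 = 20880
T ≈ 11.51 °C (positive, so assuming full melt was valid).

T_f ≈ 11.5 °C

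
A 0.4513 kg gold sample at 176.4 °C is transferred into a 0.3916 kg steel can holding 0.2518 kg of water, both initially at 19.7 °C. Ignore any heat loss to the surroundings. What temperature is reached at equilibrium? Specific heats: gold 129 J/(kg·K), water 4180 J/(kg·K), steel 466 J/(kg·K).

T_f ≈ 26.8 °C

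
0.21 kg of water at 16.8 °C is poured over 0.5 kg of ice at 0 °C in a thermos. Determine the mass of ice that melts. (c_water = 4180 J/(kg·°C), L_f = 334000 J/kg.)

m_melted ≈ 0.0442 kg

Cooling the water to 0 °C releases 0.21·4180·16.8 = 14747 J.
Melting all 0.5 kg of ice would need 0.5·334000 = 167000 J.
14747 J < 167000 J, so only part of the ice melts and the system sits at 0 °C.
m_melt = 14747 / L_f = 0.04415 kg.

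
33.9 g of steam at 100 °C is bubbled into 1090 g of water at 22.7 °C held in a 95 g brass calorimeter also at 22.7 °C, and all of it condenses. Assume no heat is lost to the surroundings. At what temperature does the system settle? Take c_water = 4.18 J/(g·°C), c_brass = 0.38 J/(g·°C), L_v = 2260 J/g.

Setting the total heat transfer to zero:
steam→water at 100 °C releases m L_v = 33.9·2260 = 76614; condensate cools 100→T: 33.9·4.18·(T − 100) = 141.7(T − 100); original water: 4556.2(T − 22.7); brass cup: 95·0.38·(T − 22.7) = 36.1(T − 22.7)
4734 T = 76614 + 14170 + 104245 = 195029
T ≈ 41.20 °C (< 100 °C, so full condensation is consistent).

T_f ≈ 41.2 °C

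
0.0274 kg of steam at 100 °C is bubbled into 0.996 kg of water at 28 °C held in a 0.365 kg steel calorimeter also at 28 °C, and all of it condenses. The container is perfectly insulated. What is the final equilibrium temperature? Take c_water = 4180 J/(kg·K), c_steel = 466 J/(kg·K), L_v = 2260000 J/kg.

T_f ≈ 43.8 °C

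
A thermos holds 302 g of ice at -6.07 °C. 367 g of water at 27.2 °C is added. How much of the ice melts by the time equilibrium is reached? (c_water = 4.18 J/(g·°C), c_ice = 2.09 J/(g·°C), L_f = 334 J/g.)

m_melted ≈ 113 g

Cooling the water to 0 °C releases 367·4.18·27.2 = 41726 J.
Of that, 302·2.09·6.07 = 3831.3 J goes to bring the ice to 0 °C, leaving 37895 J.
To melt every bit of ice: 302·334 = 100868 J.
Since 37895 < 100868 J, not all the ice melts; equilibrium is at 0 °C.
m_melt = 37895 / L_f = 113.5 g.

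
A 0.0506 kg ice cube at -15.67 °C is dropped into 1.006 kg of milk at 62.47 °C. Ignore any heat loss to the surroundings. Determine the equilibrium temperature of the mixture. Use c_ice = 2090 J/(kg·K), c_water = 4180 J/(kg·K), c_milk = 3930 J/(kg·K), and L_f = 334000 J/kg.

T_f ≈ 54.8 °C

Let T be the final temperature. ΣQ_i = 0:
ice -15.67→0 °C: 0.0506×2090×15.67 = 1657.2
  fusion: m_ice L_f = 0.0506×334000 = 16900
  meltwater 0→T: 0.0506×4180×T = 211.51 T
  milk cools: 1.006×3930×(T − 62.47) = 3953.6(T − 62.47)
4165.1 T = 246980 − 18558 = 228423
T ≈ 54.84 °C — above 0 °C, consistent with complete melting.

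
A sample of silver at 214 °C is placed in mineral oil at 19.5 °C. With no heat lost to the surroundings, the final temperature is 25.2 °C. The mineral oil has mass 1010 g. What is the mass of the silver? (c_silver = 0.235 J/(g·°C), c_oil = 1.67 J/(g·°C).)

m ≈ 217 g

|Q_silver| = |Q_oil|:
m×0.235×(214 − 25.2) = 1010×1.67×(25.2 − 19.5)
44.37 m = 9614.2  ⇒  m ≈ 216.7 g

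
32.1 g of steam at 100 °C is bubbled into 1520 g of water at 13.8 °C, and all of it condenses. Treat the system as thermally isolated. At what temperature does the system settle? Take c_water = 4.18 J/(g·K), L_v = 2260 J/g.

T_f ≈ 26.8 °C

Energy balance with sensible and latent terms:
latent heat released on condensation: 32.1·2260 = 72546; condensate cools 100→T: 32.1·4.18·(T − 100) = 134.18(T − 100); water warms: 1520·4.18·(T − 13.8) = 6353.6(T − 13.8)
6487.8 T = 72546 + 13418 + 87680 = 173643
T ≈ 26.76 °C, under the boiling point, so the assumption holds.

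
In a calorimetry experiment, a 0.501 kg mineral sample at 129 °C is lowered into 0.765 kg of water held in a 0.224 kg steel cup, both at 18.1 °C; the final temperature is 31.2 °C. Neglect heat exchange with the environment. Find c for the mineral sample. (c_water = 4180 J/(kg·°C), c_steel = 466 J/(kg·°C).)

Net heat exchanged in the isolated system is zero:
0.501×c×(31.2 − 129) + 0.765×4180×(31.2 − 18.1) + 0.224×466×(31.2 − 18.1) = 0
-49 c = -43257
c = -43257/-49 ≈ 882.8 J/(kg·°C)

c ≈ 883 J/(kg·°C)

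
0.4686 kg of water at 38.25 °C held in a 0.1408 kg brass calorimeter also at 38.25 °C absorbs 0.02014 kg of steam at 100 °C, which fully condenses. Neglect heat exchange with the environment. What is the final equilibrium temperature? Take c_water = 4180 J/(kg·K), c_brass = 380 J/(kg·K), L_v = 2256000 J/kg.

T_f ≈ 62.4 °C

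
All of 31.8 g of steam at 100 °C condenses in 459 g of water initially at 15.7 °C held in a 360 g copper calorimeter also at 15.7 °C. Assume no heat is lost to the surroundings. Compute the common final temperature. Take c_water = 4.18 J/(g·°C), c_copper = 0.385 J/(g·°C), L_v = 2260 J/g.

Taking heat into each body as positive, Σ m c ΔT = 0:
condense steam: −31.8·2260 = −71868; condensate cools 100→T: 31.8·4.18·(T − 100) = 132.92(T − 100); water warms: 459·4.18·(T − 15.7) = 1918.6(T − 15.7); cup: 138.6(T − 15.7)
2190.1 T = 71868 + 13292 + 32298 = 117459
T ≈ 53.63 °C — below 100 °C, confirming all the steam condensed.

T_f ≈ 53.6 °C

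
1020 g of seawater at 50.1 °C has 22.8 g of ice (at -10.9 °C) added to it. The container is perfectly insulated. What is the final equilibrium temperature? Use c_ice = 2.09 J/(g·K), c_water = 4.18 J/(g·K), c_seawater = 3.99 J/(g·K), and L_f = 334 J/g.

Let T be the final temperature. ΣQ_i = 0:
ice -10.9→0 °C: 22.8×2.09×10.9 = 519.41
  melt ice: 22.8×334 = 7615.2
  meltwater 0→T: 22.8×4.18×T = 95.3 T
  seawater cools: 1020×3.99×(T − 50.1) = 4069.8(T − 50.1)
4165.1 T = 203897 − 8134.6 = 195762
T ≈ 47.00 °C (positive, so assuming full melt was valid).

T_f ≈ 47.0 °C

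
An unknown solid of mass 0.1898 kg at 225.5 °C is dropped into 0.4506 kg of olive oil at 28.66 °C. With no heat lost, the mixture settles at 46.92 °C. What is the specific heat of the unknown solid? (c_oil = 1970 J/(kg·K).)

c ≈ 478 J/(kg·K)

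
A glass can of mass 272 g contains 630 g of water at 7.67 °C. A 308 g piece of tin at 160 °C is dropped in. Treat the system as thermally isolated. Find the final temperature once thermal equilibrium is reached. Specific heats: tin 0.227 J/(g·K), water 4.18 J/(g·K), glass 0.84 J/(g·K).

T_f ≈ 11.3 °C

Conservation of energy gives ΣQ = 0:
308·0.227·(T − 160) + 630·4.18·(T − 7.67) + 272·0.84·(T − 7.67) = 0
69.92(T − 160) + 2633.4(T − 7.67) + 228.48(T − 7.67) = 0
(69.92 + 2633.4 + 228.48) T = 69.92·160 + 2633.4·7.67 + 228.48·7.67
T ≈ 11.30 °C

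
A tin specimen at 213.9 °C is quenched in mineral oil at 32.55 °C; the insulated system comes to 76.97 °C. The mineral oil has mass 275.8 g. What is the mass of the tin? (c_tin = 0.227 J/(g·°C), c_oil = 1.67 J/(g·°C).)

Heat lost by the tin = heat gained by the oil:
m×0.227×(213.9 − 76.97) = 275.8×1.67×(76.97 − 32.55)
31.08 m = 20459  ⇒  m ≈ 658.2 g

m ≈ 658 g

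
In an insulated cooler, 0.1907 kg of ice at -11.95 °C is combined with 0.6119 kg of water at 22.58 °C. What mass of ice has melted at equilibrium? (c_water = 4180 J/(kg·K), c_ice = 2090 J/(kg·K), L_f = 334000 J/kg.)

m_melted ≈ 0.159 kg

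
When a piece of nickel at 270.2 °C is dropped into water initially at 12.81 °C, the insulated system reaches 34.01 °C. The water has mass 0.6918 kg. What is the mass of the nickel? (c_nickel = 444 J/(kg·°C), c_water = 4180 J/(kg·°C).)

m ≈ 0.585 kg

Heat lost by the nickel = heat gained by the water:
m·444·(270.2 − 34.01) = 0.6918·4180·(34.01 − 12.81)
104868 m = 61305  ⇒  m ≈ 0.5846 kg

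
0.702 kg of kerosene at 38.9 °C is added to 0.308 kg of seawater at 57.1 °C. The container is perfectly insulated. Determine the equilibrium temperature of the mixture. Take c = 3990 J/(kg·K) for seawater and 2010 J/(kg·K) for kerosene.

T_f ≈ 47.4 °C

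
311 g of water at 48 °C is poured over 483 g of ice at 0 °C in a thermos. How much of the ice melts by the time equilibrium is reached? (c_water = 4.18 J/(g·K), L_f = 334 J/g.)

m_melted ≈ 187 g

Water can give up m c ΔT = 311×4.18×48 = 62399 J before reaching 0 °C.
To melt every bit of ice: 483×334 = 161322 J.
That's not enough to melt it all — equilibrium is at 0 °C with ice remaining.
m_melt = 62399 / L_f = 186.8 g.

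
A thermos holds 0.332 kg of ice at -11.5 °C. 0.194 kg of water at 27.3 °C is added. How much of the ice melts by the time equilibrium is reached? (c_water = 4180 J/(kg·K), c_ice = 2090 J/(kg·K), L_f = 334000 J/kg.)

m_melted ≈ 0.0424 kg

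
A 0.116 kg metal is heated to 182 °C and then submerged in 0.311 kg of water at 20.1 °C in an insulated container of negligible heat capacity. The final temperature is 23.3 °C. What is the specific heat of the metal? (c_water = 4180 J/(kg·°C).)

c ≈ 226 J/(kg·°C)

Conservation of energy gives ΣQ = 0:
0.116·c·(23.3 − 182) + 0.311·4180·(23.3 − 20.1) = 0
-18.41 c = -4159.9
c = -4159.9/-18.41 ≈ 226 J/(kg·°C)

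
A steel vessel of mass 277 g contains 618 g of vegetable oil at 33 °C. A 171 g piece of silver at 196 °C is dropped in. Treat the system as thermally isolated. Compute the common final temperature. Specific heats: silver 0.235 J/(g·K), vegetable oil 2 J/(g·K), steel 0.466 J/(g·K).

Setting the total heat transfer to zero:
171*0.235*(T − 196) + 618*2*(T − 33) + 277*0.466*(T − 33) = 0
40.18(T − 196) + 1236(T − 33) + 129.08(T − 33) = 0
(40.18 + 1236 + 129.08) T = 40.18*196 + 1236*33 + 129.08*33
T = 52924/1405.3 ≈ 37.66 °C

T_f ≈ 37.7 °C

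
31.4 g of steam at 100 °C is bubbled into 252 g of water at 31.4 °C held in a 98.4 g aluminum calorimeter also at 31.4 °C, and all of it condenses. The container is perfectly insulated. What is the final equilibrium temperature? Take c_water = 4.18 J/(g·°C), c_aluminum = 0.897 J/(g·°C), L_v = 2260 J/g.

T_f ≈ 94.2 °C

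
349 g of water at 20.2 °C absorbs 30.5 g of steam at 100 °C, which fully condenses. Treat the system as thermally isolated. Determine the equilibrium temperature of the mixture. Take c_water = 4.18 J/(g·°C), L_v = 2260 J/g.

T_f ≈ 70.1 °C

Energy balance with sensible and latent terms:
steam→water at 100 °C releases m L_v = 30.5×2260 = 68930
  condensed water 100 °C→T: 127.49(T − 100)
  original water: 1458.8(T − 20.2)
1586.3 T = 68930 + 12749 + 29468 = 111147
T ≈ 70.07 °C (< 100 °C, so full condensation is consistent).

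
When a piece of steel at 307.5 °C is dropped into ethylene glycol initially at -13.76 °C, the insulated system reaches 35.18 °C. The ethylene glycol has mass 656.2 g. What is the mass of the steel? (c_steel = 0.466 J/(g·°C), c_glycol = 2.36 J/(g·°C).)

Heat lost by the steel = heat gained by the glycol:
m·0.466·(307.5 − 35.18) = 656.2·2.36·(35.18 − (-13.76))
126.9 m = 75790  ⇒  m ≈ 597.2 g

m ≈ 597 g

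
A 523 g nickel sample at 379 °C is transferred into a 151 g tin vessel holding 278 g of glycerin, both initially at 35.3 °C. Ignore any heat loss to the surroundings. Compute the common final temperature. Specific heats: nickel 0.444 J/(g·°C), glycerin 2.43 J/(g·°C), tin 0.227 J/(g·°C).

T_f ≈ 120.0 °C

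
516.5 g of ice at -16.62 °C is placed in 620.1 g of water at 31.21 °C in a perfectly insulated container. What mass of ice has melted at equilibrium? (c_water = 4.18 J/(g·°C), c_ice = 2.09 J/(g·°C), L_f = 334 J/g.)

m_melted ≈ 188 g

Water can give up m c ΔT = 620.1·4.18·31.21 = 80897 J before reaching 0 °C.
Of that, 516.5·2.09·16.62 = 17941 J goes to bring the ice to 0 °C, leaving 62956 J.
Fully melting the ice requires m_ice L_f = 516.5·334 = 172511 J.
That's not enough to melt it all — equilibrium is at 0 °C with ice remaining.
m_melted·334 = 62956  ⇒  m_melted ≈ 188.5 g.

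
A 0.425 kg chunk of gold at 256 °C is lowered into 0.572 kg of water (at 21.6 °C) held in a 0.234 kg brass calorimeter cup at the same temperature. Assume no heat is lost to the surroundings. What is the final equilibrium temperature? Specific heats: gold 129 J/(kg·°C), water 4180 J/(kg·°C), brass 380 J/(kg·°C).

T_f ≈ 26.7 °C

Conservation of energy gives ΣQ = 0:
0.425·129·(T − 256) + 0.572·4180·(T − 21.6) + 0.234·380·(T − 21.6) = 0
54.82(T − 256) + 2391(T − 21.6) + 88.92(T − 21.6) = 0
2534.7 T = 67601
T ≈ 26.67 °C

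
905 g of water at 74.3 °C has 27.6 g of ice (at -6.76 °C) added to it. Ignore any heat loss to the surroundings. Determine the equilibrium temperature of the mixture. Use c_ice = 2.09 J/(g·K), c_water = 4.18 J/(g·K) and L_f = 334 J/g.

Heat gained plus heat lost sum to zero:
ice -6.76→0 °C: 27.6·2.09·6.76 = 389.94; fusion: m_ice L_f = 27.6·334 = 9218.4; warm the meltwater: 115.37 T; water cools: 905·4.18·(T − 74.3) = 3782.9(T − 74.3)
3898.3 T = 281069 − 9608.3 = 271461
T ≈ 69.64 °C (positive, so assuming full melt was valid).

T_f ≈ 69.6 °C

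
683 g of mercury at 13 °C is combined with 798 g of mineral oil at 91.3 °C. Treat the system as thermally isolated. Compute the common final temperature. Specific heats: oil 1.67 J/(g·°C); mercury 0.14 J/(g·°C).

T_f ≈ 86.1 °C

Conservation of energy gives ΣQ = 0:
798*1.67*(T − 91.3) + 683*0.14*(T − 13) = 0
1332.7(T − 91.3) + 95.62(T − 13) = 0
1428.3 T = 122915
T = 122915/1428.3 ≈ 86.06 °C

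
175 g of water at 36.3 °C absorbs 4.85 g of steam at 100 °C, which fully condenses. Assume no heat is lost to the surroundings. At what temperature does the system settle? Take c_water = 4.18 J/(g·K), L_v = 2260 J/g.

T_f ≈ 52.6 °C

Energy conservation, ΣQ = 0:
steam→water at 100 °C releases m L_v = 4.85×2260 = 10961; condensate cools 100→T: 4.85×4.18×(T − 100) = 20.27(T − 100); water warms: 175×4.18×(T − 36.3) = 731.5(T − 36.3)
751.77 T = 10961 + 2027.3 + 26553 = 39542
T ≈ 52.60 °C, under the boiling point, so the assumption holds.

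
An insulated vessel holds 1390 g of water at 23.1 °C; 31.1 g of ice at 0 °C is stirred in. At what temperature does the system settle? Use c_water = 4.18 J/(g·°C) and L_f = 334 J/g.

Energy balance with sensible and latent terms:
melt ice: 31.1×334 = 10387
  warm the meltwater: 130 T
  water cools: 1390×4.18×(T − 23.1) = 5810.2(T − 23.1)
5940.2 T = 134216 − 10387 = 123828
T ≈ 20.85 °C — above 0 °C, consistent with complete melting.

T_f ≈ 20.8 °C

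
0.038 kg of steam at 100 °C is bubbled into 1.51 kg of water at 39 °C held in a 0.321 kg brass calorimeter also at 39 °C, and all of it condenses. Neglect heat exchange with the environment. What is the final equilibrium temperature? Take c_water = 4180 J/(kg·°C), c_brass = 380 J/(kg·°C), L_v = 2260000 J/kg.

T_f ≈ 53.5 °C

Heat gained plus heat lost sum to zero:
latent heat released on condensation: 0.038×2260000 = 85880; condensate cools 100→T: 0.038×4180×(T − 100) = 158.84(T − 100); original water: 6311.8(T − 39); cup: 121.98(T − 39)
6592.6 T = 85880 + 15884 + 250917 = 352681
T ≈ 53.50 °C — below 100 °C, confirming all the steam condensed.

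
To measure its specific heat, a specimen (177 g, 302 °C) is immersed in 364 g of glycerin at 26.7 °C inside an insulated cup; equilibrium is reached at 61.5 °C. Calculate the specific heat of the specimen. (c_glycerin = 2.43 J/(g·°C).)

c ≈ 0.723 J/(g·°C)

Heat lost by the specimen = heat gained by the glycerin:
177·c·(302 − 61.5) = 364·2.43·(61.5 − 26.7)
42568 c = 30781  ⇒  c ≈ 0.7231 J/(g·°C)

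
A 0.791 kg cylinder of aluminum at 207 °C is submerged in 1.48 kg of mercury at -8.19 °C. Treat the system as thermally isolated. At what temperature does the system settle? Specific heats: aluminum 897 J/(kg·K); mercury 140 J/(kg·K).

Taking heat into each body as positive, Σ m c ΔT = 0:
0.791×897×(T − 207) + 1.48×140×(T − (-8.19)) = 0
(709.53 + 207.2) T = 709.53×207 + 207.2×(-8.19)
T = 145175/916.73 ≈ 158.36 °C

T_f ≈ 158.4 °C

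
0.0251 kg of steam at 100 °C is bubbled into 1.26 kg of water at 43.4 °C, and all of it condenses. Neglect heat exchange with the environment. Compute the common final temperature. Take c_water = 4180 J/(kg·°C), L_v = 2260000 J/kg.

T_f ≈ 55.1 °C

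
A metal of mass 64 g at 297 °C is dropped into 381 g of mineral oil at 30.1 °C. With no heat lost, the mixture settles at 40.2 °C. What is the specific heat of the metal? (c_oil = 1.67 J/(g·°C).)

Heat lost by the metal = heat gained by the oil:
64·c·(297 − 40.2) = 381·1.67·(40.2 − 30.1)
16435 c = 6426.3  ⇒  c ≈ 0.391 J/(g·°C)

c ≈ 0.391 J/(g·°C)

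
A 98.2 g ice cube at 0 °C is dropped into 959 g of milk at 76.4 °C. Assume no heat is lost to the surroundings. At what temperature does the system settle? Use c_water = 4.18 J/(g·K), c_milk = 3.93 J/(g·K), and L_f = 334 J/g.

T_f ≈ 61.0 °C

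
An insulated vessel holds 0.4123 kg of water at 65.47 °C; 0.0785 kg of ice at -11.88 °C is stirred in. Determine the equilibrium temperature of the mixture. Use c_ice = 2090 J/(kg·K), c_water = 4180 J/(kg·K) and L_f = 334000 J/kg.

Conservation of energy gives ΣQ = 0:
warm ice to 0 °C: 0.0785·2090·(0 − (-11.88)) = 1949.1; latent heat to melt: 0.0785·334000 = 26219; warm the meltwater: 328.13 T; water cools: 0.4123·4180·(T − 65.47) = 1723.4(T − 65.47)
2051.5 T = 112832 − 28168 = 84664
T ≈ 41.27 °C — above 0 °C, consistent with complete melting.

T_f ≈ 41.3 °C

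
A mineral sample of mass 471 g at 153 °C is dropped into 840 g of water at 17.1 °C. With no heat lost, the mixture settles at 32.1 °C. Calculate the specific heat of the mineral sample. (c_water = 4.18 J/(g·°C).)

c ≈ 0.925 J/(g·°C)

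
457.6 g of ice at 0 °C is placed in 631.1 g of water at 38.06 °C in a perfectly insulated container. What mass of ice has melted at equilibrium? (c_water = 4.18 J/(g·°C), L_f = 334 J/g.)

m_melted ≈ 301 g

Cooling the water to 0 °C releases 631.1×4.18×38.06 = 100402 J.
Melting all 457.6 g of ice would need 457.6×334 = 152838 J.
Since 100402 < 152838 J, not all the ice melts; equilibrium is at 0 °C.
m_melt = 100402 / L_f = 300.6 g.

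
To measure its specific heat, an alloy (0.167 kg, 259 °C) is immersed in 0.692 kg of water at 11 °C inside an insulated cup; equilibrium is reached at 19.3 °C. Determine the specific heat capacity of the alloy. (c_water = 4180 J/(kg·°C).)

Energy conservation, ΣQ = 0:
0.167×c×(19.3 − 259) + 0.692×4180×(19.3 − 11) = 0
-40.03 c = -24008
c = -24008/-40.03 ≈ 599.8 J/(kg·°C)

c ≈ 600 J/(kg·°C)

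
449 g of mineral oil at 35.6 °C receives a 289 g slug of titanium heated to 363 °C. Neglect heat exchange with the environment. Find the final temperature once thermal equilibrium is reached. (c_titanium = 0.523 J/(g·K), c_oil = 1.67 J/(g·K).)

T_f ≈ 90.5 °C

Set heat shed by the hot body equal to heat absorbed by the cold body:
289·0.523·(363 − T) = 449·1.67·(T − 35.6)
151.15(363 − T) = 749.83(T − 35.6)
900.98 T = 81560  ⇒  T ≈ 90.52 °C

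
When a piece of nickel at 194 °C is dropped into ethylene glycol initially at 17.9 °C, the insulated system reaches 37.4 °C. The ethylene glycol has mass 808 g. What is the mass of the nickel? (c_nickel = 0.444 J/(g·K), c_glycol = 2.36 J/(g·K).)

m ≈ 535 g

Taking heat into each body as positive, Σ m c ΔT = 0:
m·0.444·(37.4 − 194) + 808·2.36·(37.4 − 17.9) = 0
-69.53 m = -37184
m = -37184/-69.53 ≈ 534.8 g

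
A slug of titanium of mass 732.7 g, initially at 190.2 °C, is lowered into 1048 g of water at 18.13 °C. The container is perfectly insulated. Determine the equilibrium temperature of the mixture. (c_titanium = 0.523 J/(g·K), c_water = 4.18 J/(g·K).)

T_f ≈ 32.0 °C

T_f = Σ m_i c_i T_i / Σ m_i c_i:
T_f = (383.2·190.2 + 4380.6·18.13) / (383.2 + 4380.6)
    = 152306 / 4763.8 ≈ 31.97 °C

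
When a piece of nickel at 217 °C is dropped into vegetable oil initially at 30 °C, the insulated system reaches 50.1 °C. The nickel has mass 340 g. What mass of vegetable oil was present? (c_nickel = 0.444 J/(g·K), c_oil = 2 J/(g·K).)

Let T be the final temperature. ΣQ_i = 0:
340·0.444·(50.1 − 217) + m·2·(50.1 − 30) = 0
40.2 m = 25195
m = 25195/40.2 ≈ 626.7 g

m ≈ 627 g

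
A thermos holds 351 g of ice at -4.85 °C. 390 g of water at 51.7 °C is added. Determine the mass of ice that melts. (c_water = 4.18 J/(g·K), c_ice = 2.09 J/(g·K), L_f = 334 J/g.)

Water can give up m c ΔT = 390×4.18×51.7 = 84281 J before reaching 0 °C.
Of that, 351×2.09×4.85 = 3557.9 J goes to bring the ice to 0 °C, leaving 80723 J.
To melt every bit of ice: 351×334 = 117234 J.
Since 80723 < 117234 J, not all the ice melts; equilibrium is at 0 °C.
m_melted×334 = 80723  ⇒  m_melted ≈ 241.7 g.

m_melted ≈ 242 g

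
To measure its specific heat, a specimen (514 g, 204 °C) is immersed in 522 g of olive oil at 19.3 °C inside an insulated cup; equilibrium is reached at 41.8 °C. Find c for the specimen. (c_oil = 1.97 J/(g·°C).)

Setting the total heat transfer to zero:
514·c·(41.8 − 204) + 522·1.97·(41.8 − 19.3) = 0
-83371 c = -23138
c = -23138/-83371 ≈ 0.2775 J/(g·°C)

c ≈ 0.278 J/(g·°C)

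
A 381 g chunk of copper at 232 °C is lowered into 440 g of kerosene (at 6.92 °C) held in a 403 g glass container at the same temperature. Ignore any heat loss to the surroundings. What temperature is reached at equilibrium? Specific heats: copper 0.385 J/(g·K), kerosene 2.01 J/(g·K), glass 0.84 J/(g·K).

Taking heat into each body as positive, Σ m c ΔT = 0:
381·0.385·(T − 232) + 440·2.01·(T − 6.92) + 403·0.84·(T − 6.92) = 0
146.69(T − 232) + 884.4(T − 6.92) + 338.52(T − 6.92) = 0
1369.6 T = 42494
T ≈ 31.03 °C

T_f ≈ 31.0 °C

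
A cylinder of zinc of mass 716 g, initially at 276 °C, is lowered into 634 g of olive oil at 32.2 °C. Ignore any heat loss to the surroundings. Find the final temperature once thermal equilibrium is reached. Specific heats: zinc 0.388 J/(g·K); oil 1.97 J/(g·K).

Setting the total heat transfer to zero:
716·0.388·(T − 276) + 634·1.97·(T − 32.2) = 0
277.81(T − 276) + 1249(T − 32.2) = 0
(277.81 + 1249) T = 277.81·276 + 1249·32.2
T = 116892/1526.8 ≈ 76.56 °C

T_f ≈ 76.6 °C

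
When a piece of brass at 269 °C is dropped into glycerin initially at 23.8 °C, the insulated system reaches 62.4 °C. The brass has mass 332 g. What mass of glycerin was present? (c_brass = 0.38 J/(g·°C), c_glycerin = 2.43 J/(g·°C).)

m ≈ 278 g

Energy conservation, ΣQ = 0:
332×0.38×(62.4 − 269) + m×2.43×(62.4 − 23.8) = 0
93.8 m = 26065
m = 26065/93.8 ≈ 277.9 g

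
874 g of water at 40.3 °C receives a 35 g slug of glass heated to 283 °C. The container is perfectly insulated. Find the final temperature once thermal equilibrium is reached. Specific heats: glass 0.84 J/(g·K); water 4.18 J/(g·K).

T_f ≈ 42.2 °C

Net heat exchanged in the isolated system is zero:
35×0.84×(T − 283) + 874×4.18×(T − 40.3) = 0
(29.4 + 3653.3) T = 29.4×283 + 3653.3×40.3
T = 155549 / 3682.7 = 42.2 °C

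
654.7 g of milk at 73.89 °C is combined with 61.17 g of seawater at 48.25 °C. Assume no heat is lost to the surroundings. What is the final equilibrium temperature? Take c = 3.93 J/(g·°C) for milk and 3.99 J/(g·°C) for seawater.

Conservation of energy gives ΣQ = 0:
654.7·3.93·(T − 73.89) + 61.17·3.99·(T − 48.25) = 0
2573(T − 73.89) + 244.07(T − 48.25) = 0
(2573 + 244.07) T = 2573·73.89 + 244.07·48.25
T = 201893 / 2817 = 71.7 °C

T_f ≈ 71.7 °C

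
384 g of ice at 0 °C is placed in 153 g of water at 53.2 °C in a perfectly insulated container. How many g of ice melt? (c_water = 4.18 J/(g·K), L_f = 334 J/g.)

m_melted ≈ 102 g

Heat available from the water dropping to 0 °C: 153×4.18×53.2 = 34024 J.
To melt every bit of ice: 384×334 = 128256 J.
34024 J < 128256 J, so only part of the ice melts and the system sits at 0 °C.
m_melted×334 = 34024  ⇒  m_melted ≈ 101.9 g.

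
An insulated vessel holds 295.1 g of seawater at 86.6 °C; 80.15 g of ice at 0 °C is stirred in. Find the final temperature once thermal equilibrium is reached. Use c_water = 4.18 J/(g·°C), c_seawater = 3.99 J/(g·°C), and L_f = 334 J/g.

Setting the total heat transfer to zero:
latent heat to melt: 80.15·334 = 26770
  meltwater 0→T: 80.15·4.18·T = 335.03 T
  seawater: 1177.4(T − 86.6)
1512.5 T = 101967 − 26770 = 75197
T ≈ 49.72 °C (positive, so assuming full melt was valid).

T_f ≈ 49.7 °C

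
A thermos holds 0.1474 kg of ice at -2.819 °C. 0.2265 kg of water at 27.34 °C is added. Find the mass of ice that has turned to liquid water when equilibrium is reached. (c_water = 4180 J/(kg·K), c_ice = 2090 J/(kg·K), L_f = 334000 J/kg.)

Heat available from the water dropping to 0 °C: 0.2265·4180·27.34 = 25885 J.
Warming the ice to 0 °C takes 0.1474·2090·2.819 = 868.44 J, leaving 25016 J for melting.
To melt every bit of ice: 0.1474·334000 = 49232 J.
25016 J < 49232 J, so only part of the ice melts and the system sits at 0 °C.
m_melted·334000 = 25016  ⇒  m_melted ≈ 0.0749 kg.

m_melted ≈ 0.0749 kg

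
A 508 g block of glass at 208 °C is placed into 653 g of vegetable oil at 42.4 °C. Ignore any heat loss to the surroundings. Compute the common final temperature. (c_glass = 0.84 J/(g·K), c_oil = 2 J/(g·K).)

Heat gained plus heat lost sum to zero:
508·0.84·(T − 208) + 653·2·(T − 42.4) = 0
(426.72 + 1306) T = 426.72·208 + 1306·42.4
T = 144132/1732.7 ≈ 83.18 °C

T_f ≈ 83.2 °C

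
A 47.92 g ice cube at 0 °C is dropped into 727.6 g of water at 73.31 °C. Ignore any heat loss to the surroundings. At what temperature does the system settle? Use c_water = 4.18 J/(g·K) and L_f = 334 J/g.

T_f ≈ 63.8 °C

Energy balance with sensible and latent terms:
melt ice: 47.92×334 = 16005
  meltwater 0→T: 47.92×4.18×T = 200.31 T
  water cools: 727.6×4.18×(T − 73.31) = 3041.4(T − 73.31)
3241.7 T = 222963 − 16005 = 206957
T ≈ 63.84 °C. Since T > 0 °C, the all-ice-melts assumption holds.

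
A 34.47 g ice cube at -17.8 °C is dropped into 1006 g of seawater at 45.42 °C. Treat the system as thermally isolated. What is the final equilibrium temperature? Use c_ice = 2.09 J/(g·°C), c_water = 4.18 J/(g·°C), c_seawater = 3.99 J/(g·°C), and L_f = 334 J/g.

Sum of m c ΔT and latent-heat terms is zero:
warm ice to 0 °C: 34.47×2.09×(0 − (-17.8)) = 1282.4; latent heat to melt: 34.47×334 = 11513; warm the meltwater: 144.08 T; seawater: 4013.9(T − 45.42)
4158 T = 182313 − 12795 = 169518
T ≈ 40.77 °C. Since T > 0 °C, the all-ice-melts assumption holds.

T_f ≈ 40.8 °C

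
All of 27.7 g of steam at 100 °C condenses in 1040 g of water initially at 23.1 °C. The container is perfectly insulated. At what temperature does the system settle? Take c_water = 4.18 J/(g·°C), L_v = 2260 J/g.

T_f ≈ 39.1 °C

Sum of m c ΔT and latent-heat terms is zero:
steam→water at 100 °C releases m L_v = 27.7×2260 = 62602; condensed water 100 °C→T: 115.79(T − 100); original water: 4347.2(T − 23.1)
4463 T = 62602 + 11579 + 100420 = 174601
T ≈ 39.12 °C — below 100 °C, confirming all the steam condensed.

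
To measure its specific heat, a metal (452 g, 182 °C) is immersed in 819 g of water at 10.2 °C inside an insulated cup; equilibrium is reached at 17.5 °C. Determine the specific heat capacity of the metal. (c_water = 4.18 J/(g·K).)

c ≈ 0.336 J/(g·K)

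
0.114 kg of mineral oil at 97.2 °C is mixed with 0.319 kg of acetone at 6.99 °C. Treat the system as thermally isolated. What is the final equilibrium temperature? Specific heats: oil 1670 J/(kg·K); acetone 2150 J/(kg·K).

T_f ≈ 26.6 °C

T_f is the heat-capacity-weighted average of the initial temperatures:
T_f = (190.38*97.2 + 685.85*6.99) / (190.38 + 685.85)
    = 23299 / 876.23 ≈ 26.59 °C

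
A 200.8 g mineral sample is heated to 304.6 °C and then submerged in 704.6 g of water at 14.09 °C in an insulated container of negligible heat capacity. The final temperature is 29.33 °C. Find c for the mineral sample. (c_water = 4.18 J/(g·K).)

m_s c (T_s − T_f) = m_water c_water (T_f − T_0):
200.8·c·(304.6 − 29.33) = 704.6·4.18·(29.33 − 14.09)
55274 c = 44885  ⇒  c ≈ 0.812 J/(g·K)

c ≈ 0.812 J/(g·K)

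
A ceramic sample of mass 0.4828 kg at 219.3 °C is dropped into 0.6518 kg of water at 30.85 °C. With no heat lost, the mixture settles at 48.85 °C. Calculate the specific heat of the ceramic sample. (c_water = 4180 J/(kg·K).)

m_s c (T_s − T_f) = m_water c_water (T_f − T_0):
0.4828·c·(219.3 − 48.85) = 0.6518·4180·(48.85 − 30.85)
82.29 c = 49041  ⇒  c ≈ 595.9 J/(kg·K)

c ≈ 596 J/(kg·K)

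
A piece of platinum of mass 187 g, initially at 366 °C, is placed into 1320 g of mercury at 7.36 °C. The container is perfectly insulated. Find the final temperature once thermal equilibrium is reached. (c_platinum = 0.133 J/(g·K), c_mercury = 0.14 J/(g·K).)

T_f ≈ 49.9 °C

Net heat exchanged in the isolated system is zero:
187·0.133·(T − 366) + 1320·0.14·(T − 7.36) = 0
209.67 T = 10463
T = 10463 / 209.67 = 49.9 °C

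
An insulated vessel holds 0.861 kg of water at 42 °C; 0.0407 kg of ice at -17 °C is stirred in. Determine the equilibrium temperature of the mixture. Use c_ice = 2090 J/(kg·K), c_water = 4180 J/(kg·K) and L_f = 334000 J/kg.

T_f ≈ 36.1 °C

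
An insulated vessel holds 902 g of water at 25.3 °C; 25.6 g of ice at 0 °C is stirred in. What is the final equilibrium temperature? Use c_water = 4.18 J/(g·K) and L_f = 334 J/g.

T_f ≈ 22.4 °C

Taking heat into each body as positive, Σ m c ΔT = 0:
latent heat to melt: 25.6·334 = 8550.4; meltwater 0→T: 25.6·4.18·T = 107.01 T; water: 3770.4(T − 25.3)
3877.4 T = 95390 − 8550.4 = 86840
T ≈ 22.40 °C — above 0 °C, consistent with complete melting.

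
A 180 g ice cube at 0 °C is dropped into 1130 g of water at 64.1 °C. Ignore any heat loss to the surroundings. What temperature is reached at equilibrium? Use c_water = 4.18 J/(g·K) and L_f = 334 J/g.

Taking heat into each body as positive, Σ m c ΔT = 0:
fusion: m_ice L_f = 180·334 = 60120
  meltwater 0→T: 180·4.18·T = 752.4 T
  water: 4723.4(T − 64.1)
5475.8 T = 302770 − 60120 = 242650
T ≈ 44.31 °C (positive, so assuming full melt was valid).

T_f ≈ 44.3 °C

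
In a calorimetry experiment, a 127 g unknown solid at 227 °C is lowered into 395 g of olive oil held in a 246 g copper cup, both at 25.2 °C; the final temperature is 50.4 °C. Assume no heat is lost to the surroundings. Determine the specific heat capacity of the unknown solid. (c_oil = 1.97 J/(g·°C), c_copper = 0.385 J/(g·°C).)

Heat gained plus heat lost sum to zero:
127·c·(50.4 − 227) + 395·1.97·(50.4 − 25.2) + 246·0.385·(50.4 − 25.2) = 0
-22428 c = -21996
c = -21996/-22428 ≈ 0.9807 J/(g·°C)

c ≈ 0.981 J/(g·°C)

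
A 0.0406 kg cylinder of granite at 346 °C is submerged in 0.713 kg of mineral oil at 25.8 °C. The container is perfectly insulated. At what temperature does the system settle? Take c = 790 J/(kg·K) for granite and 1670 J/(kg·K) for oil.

T_f is the heat-capacity-weighted average of the initial temperatures:
T_f = (32.07*346 + 1190.7*25.8) / (32.07 + 1190.7)
    = 41818 / 1222.8 ≈ 34.20 °C

T_f ≈ 34.2 °C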